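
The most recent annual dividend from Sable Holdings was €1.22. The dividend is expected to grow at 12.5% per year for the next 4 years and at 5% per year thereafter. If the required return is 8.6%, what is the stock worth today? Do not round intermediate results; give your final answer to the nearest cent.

€46.31

D_1 = 1.37250
D_2 = 1.54406
D_3 = 1.73707
D_4 = 1.95420
Terminal value at year 4: TV = D_4×(1+g_2)/(r−g_2) = 2.05191/0.036 = 56.99762
P_0 = D_1/(1+r)^1 + D_2/(1+r)^2 + D_3/(1+r)^3 + D_4/(1+r)^4 + TV/(1+r)^4
    = 1.26381 + 1.30920 + 1.35621 + 1.40492 + 40.97674 = 46.31088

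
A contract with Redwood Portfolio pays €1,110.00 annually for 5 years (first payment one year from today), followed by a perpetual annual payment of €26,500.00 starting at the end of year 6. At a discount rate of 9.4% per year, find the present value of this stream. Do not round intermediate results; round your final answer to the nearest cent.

€184173.17

PV of 5-year annuity: €1,110.00 × [1 − (1+0.094)^−5] / 0.094 = 4273.07239
Perpetuity value at year 5: €26,500.00 / 0.094 = 281914.89362
PV of perpetuity: 281914.89362 / (1+0.094)^5 = 179900.10232
Total PV = 4273.07239 + 179900.10232 = 184173.17471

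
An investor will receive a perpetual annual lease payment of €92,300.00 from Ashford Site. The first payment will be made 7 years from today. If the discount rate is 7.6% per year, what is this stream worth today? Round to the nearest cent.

€782554.30

Value at end of year 6: C / r = €92,300.00 / 0.076 = €1,214,473.6842
Discount to today: PV = €1,214,473.6842 / (1 + 0.076)^6 = €1,214,473.6842 / 1.551935 = €782,554.30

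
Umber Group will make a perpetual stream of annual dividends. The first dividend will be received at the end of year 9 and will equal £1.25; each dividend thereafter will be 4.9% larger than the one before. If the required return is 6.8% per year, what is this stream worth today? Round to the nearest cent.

Value at end of year 8: C₁ / (r − g) = £1.25 / (0.068 − 0.049) = £65.7895
Discount to today: PV = £65.7895 / (1 + 0.068)^8 = £65.7895 / 1.692661 = £38.87

£38.87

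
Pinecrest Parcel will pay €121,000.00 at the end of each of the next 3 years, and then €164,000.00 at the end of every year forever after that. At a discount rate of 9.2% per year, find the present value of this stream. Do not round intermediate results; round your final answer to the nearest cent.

PV of 3-year annuity: €121,000.00 × [1 − (1+0.092)^−3] / 0.092 = 305198.19534
Perpetuity value at year 3: €164,000.00 / 0.092 = 1782608.69565
PV of perpetuity: 1782608.69565 / (1+0.092)^3 = 1368951.63751
Total PV = 305198.19534 + 1368951.63751 = 1674149.83285

€1674149.83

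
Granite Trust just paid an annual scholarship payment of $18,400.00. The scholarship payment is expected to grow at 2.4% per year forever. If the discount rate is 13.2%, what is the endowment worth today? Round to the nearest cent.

$174459.26

D₁ = D₀ × (1 + g) = $18,400.00 × 1.024 = $18,841.6000
Growing perpetuity: P = D₁ / (r − g) = $18,841.6000 / (0.132 − 0.024) = $174,459.26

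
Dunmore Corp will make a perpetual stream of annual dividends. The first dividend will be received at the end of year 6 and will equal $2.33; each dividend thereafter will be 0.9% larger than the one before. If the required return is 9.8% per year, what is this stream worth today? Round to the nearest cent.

Value at end of year 5: C₁ / (r − g) = $2.33 / (0.098 − 0.009) = $26.1798
Discount to today: PV = $26.1798 / (1 + 0.098)^5 = $26.1798 / 1.595922 = $16.40

$16.40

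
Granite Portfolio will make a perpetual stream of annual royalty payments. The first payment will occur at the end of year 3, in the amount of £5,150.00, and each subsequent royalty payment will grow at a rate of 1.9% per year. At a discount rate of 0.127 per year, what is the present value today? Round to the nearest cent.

£37543.58

Value at end of year 2: C₁ / (r − g) = £5,150.00 / (0.127 − 0.019) = £47,685.1852
Discount to today: PV = £47,685.1852 / (1 + 0.127)^2 = £47,685.1852 / 1.270129 = £37,543.58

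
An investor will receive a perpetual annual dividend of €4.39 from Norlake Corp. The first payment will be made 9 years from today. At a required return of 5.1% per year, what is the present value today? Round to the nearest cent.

Value at end of year 8: C / r = €4.39 / 0.051 = €86.0784
Discount to today: PV = €86.0784 / (1 + 0.051)^8 = €86.0784 / 1.488750 = €57.82

€57.82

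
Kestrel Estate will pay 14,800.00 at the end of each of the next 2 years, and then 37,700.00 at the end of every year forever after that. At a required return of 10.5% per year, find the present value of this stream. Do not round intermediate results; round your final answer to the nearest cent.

PV of 2-year annuity: 14,800.00 × [1 − (1+0.105)^−2] / 0.105 = 25514.62910
Perpetuity value at year 2: 37,700.00 / 0.105 = 359047.61905
PV of perpetuity: 359047.61905 / (1+0.105)^2 = 294054.27329
Total PV = 25514.62910 + 294054.27329 = 319568.90240

319568.90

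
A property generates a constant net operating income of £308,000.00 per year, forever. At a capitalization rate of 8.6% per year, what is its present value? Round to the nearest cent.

£3581395.35

Level perpetuity: PV = C / r = £308,000.00 / 0.086 = £3,581,395.35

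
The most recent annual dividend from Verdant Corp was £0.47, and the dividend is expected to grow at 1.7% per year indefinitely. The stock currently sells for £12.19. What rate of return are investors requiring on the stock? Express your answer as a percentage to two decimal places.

D₁ = £0.47 × 1.017 = £0.4780
P = D₁/(r − g) ⇒ r = D₁/P + g = £0.4780/£12.19 + 0.017 = 0.039212 + 0.017 = 0.056212

5.62%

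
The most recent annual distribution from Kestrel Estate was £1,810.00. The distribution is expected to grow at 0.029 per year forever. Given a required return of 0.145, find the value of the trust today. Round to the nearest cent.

£16055.95

D₁ = D₀ × (1 + g) = £1,810.00 × 1.029 = £1,862.4900
Growing perpetuity: P = D₁ / (r − g) = £1,862.4900 / (0.145 − 0.029) = £16,055.95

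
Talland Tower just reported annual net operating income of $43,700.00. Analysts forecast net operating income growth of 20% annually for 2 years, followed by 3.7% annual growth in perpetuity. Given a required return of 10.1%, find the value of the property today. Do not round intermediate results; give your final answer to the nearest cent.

$940681.20

D_1 = 52440.00000
D_2 = 62928.00000
Terminal value at year 2: TV = D_2×(1+g_2)/(r−g_2) = 65256.33600/0.064 = 1019630.25000
P_0 = D_1/(1+r)^1 + D_2/(1+r)^2 + TV/(1+r)^2
    = 47629.42779 + 51912.18288 + 841139.58824 = 940681.19891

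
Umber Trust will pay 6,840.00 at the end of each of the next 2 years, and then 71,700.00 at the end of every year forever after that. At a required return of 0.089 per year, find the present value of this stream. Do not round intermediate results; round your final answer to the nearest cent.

691367.08

PV of 2-year annuity: 6,840.00 × [1 − (1+0.089)^−2] / 0.089 = 12048.66091
Perpetuity value at year 2: 71,700.00 / 0.089 = 805617.97753
PV of perpetuity: 805617.97753 / (1+0.089)^2 = 679318.41795
Total PV = 12048.66091 + 679318.41795 = 691367.07886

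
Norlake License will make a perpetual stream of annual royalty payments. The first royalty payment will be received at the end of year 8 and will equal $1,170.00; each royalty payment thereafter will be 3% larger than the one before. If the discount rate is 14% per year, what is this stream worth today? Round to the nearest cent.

$4250.69

Value at end of year 7: C₁ / (r − g) = $1,170.00 / (0.14 − 0.03) = $10,636.3636
Discount to today: PV = $10,636.3636 / (1 + 0.14)^7 = $10,636.3636 / 2.502269 = $4,250.69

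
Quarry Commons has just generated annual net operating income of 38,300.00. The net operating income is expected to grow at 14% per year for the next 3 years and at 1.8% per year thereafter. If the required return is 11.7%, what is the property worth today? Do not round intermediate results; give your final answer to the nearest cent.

538361.82

D_1 = 43662.00000
D_2 = 49774.68000
D_3 = 56743.13520
Terminal value at year 3: TV = D_3×(1+g_2)/(r−g_2) = 57764.51163/0.099 = 583479.91549
P_0 = D_1/(1+r)^1 + D_2/(1+r)^2 + D_3/(1+r)^3 + TV/(1+r)^3
    = 39088.63026 + 39893.49910 + 40714.94089 + 418664.74573 = 538361.81598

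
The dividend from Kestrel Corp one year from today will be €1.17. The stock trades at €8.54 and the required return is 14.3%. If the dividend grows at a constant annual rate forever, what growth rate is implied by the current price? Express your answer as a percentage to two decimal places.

0.60%

P = D₁/(r−g) ⇒ g = r − D₁/P = 0.143 − €1.17/€8.54 = 0.005998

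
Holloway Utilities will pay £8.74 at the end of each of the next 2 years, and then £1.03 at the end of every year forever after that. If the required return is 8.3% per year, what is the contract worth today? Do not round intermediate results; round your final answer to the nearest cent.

PV of 2-year annuity: £8.74 × [1 − (1+0.083)^−2] / 0.083 = 15.52186
Perpetuity value at year 2: £1.03 / 0.083 = 12.40964
PV of perpetuity: 12.40964 / (1+0.083)^2 = 10.58040
Total PV = 15.52186 + 10.58040 = 26.10226

£26.10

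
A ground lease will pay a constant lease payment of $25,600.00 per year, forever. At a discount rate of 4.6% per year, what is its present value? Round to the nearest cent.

$556521.74

Level perpetuity: PV = C / r = $25,600.00 / 0.046 = $556,521.74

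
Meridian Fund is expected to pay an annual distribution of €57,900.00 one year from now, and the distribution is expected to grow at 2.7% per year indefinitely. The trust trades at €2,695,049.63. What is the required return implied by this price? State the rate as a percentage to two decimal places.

4.85%

P = D₁/(r − g) ⇒ r = D₁/P + g = €57,900.0000/€2,695,049.63 + 0.027 = 0.021484 + 0.027 = 0.048484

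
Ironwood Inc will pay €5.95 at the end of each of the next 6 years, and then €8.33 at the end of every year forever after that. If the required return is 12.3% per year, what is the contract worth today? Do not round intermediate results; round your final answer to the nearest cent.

PV of 6-year annuity: €5.95 × [1 − (1+0.123)^−6] / 0.123 = 24.25643
Perpetuity value at year 6: €8.33 / 0.123 = 67.72358
PV of perpetuity: 67.72358 / (1+0.123)^6 = 33.76458
Total PV = 24.25643 + 33.76458 = 58.02101

€58.02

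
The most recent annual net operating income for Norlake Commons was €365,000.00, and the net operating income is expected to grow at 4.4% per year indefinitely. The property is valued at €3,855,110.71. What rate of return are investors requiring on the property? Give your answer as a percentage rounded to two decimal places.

D₁ = €365,000.00 × 1.044 = €381,060.0000
P = D₁/(r − g) ⇒ r = D₁/P + g = €381,060.0000/€3,855,110.71 + 0.044 = 0.098845 + 0.044 = 0.142845

14.28%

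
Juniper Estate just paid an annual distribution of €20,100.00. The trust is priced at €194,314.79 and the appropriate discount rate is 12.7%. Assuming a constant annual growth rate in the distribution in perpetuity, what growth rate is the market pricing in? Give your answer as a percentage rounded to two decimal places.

2.14%

P = D₀(1+g)/(r−g) ⇒ P(r−g) = D₀(1+g) ⇒ g(P+D₀) = P·r − D₀
g = (P·r − D₀)/(P + D₀) = (€194,314.79×0.127 − €20,100.00) / (€194,314.79 + €20,100.00) = 0.021351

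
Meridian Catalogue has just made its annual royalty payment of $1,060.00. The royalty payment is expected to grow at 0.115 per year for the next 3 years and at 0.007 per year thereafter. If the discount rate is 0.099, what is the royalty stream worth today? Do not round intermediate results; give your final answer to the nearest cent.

$15390.05

D_1 = 1181.90000
D_2 = 1317.81850
D_3 = 1469.36763
Terminal value at year 3: TV = D_3×(1+g_2)/(r−g_2) = 1479.65320/0.092 = 16083.18697
P_0 = D_1/(1+r)^1 + D_2/(1+r)^2 + D_3/(1+r)^3 + TV/(1+r)^3
    = 1075.43221 + 1091.08909 + 1106.97392 + 12116.55152 = 15390.04675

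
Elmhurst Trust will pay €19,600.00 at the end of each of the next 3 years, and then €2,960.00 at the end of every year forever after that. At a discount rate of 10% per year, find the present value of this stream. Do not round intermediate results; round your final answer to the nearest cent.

PV of 3-year annuity: €19,600.00 × [1 − (1+0.1)^−3] / 0.1 = 48742.29902
Perpetuity value at year 3: €2,960.00 / 0.1 = 29600.00000
PV of perpetuity: 29600.00000 / (1+0.1)^3 = 22238.91811
Total PV = 48742.29902 + 22238.91811 = 70981.21713

€70981.22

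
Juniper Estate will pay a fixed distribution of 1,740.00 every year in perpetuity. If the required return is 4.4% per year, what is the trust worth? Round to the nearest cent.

Level perpetuity: PV = C / r = 1,740.00 / 0.044 = 39,545.45

39545.45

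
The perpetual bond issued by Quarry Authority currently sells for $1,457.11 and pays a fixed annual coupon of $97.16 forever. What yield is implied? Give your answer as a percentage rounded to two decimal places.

6.67%

P = C/r ⇒ r = C/P = $97.16/$1,457.11 = 0.066680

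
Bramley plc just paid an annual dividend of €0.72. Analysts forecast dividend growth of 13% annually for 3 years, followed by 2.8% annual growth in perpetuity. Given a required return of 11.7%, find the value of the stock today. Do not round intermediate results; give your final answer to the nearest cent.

€10.82

D_1 = 0.81360
D_2 = 0.91937
D_3 = 1.03889
Terminal value at year 3: TV = D_3×(1+g_2)/(r−g_2) = 1.06797/0.089 = 11.99972
P_0 = D_1/(1+r)^1 + D_2/(1+r)^2 + D_3/(1+r)^3 + TV/(1+r)^3
    = 0.72838 + 0.73686 + 0.74543 + 8.61016 = 10.82083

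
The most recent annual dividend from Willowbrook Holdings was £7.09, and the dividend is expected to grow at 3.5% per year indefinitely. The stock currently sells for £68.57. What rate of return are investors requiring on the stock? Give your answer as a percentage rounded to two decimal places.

D₁ = £7.09 × 1.035 = £7.3382
P = D₁/(r − g) ⇒ r = D₁/P + g = £7.3382/£68.57 + 0.035 = 0.107017 + 0.035 = 0.142017

14.20%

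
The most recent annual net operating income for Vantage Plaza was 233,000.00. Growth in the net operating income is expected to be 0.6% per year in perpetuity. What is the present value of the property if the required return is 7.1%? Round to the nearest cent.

D₁ = D₀ × (1 + g) = 233,000.00 × 1.006 = 234,398.0000
Growing perpetuity: P = D₁ / (r − g) = 234,398.0000 / (0.071 − 0.006) = 3,606,123.08

3606123.08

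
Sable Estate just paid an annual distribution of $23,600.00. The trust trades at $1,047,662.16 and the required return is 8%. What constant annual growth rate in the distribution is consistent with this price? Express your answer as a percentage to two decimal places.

5.62%

P = D₀(1+g)/(r−g) ⇒ P(r−g) = D₀(1+g) ⇒ g(P+D₀) = P·r − D₀
g = (P·r − D₀)/(P + D₀) = ($1,047,662.16×0.08 − $23,600.00) / ($1,047,662.16 + $23,600.00) = 0.056208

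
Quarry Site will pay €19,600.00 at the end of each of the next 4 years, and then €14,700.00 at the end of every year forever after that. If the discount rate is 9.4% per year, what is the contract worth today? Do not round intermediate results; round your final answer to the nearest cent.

PV of 4-year annuity: €19,600.00 × [1 − (1+0.094)^−4] / 0.094 = 62944.97966
Perpetuity value at year 4: €14,700.00 / 0.094 = 156382.97872
PV of perpetuity: 156382.97872 / (1+0.094)^4 = 109174.24398
Total PV = 62944.97966 + 109174.24398 = 172119.22364

€172119.22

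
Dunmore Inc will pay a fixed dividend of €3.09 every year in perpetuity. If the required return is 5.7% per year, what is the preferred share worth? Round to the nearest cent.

Level perpetuity: PV = C / r = €3.09 / 0.057 = €54.21

€54.21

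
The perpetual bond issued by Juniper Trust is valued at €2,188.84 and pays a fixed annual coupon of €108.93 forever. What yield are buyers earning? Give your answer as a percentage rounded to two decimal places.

P = C/r ⇒ r = C/P = €108.93/€2,188.84 = 0.049766

4.98%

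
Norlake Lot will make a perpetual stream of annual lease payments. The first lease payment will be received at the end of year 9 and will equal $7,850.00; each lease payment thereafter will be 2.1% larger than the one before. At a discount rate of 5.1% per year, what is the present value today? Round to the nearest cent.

Value at end of year 8: C₁ / (r − g) = $7,850.00 / (0.051 − 0.021) = $261,666.6667
Discount to today: PV = $261,666.6667 / (1 + 0.051)^8 = $261,666.6667 / 1.488750 = $175,762.68

$175762.68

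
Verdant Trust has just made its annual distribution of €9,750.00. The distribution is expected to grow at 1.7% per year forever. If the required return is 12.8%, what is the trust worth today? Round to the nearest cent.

D₁ = D₀ × (1 + g) = €9,750.00 × 1.017 = €9,915.7500
Growing perpetuity: P = D₁ / (r − g) = €9,915.7500 / (0.128 − 0.017) = €89,331.08

€89331.08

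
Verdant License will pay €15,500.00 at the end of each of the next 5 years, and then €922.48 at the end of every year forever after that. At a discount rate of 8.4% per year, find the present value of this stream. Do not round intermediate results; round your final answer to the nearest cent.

€68577.23

PV of 5-year annuity: €15,500.00 × [1 − (1+0.084)^−5] / 0.084 = 61240.01269
Perpetuity value at year 5: €922.48 / 0.084 = 10981.90476
PV of perpetuity: 10981.90476 / (1+0.084)^5 = 7337.21528
Total PV = 61240.01269 + 7337.21528 = 68577.22798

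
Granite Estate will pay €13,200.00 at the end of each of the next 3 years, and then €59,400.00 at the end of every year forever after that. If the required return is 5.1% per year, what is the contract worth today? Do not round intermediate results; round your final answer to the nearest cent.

PV of 3-year annuity: €13,200.00 × [1 − (1+0.051)^−3] / 0.051 = 35879.62275
Perpetuity value at year 3: €59,400.00 / 0.051 = 1164705.88235
PV of perpetuity: 1164705.88235 / (1+0.051)^3 = 1003247.57996
Total PV = 35879.62275 + 1003247.57996 = 1039127.20271

€1039127.20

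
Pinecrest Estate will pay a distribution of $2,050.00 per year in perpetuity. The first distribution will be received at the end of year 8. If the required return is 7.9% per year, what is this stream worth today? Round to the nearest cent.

Value at end of year 7: C / r = $2,050.00 / 0.079 = $25,949.3671
Discount to today: PV = $25,949.3671 / (1 + 0.079)^7 = $25,949.3671 / 1.702747 = $15,239.71

$15239.71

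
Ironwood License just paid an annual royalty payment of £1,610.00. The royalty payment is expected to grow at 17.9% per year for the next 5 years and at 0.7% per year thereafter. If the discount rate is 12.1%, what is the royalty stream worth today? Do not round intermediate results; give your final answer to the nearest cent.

£27690.82

D_1 = 1898.19000
D_2 = 2237.96601
D_3 = 2638.56193
D_4 = 3110.86451
D_5 = 3667.70926
Terminal value at year 5: TV = D_5×(1+g_2)/(r−g_2) = 3693.38322/0.114 = 32398.09844
P_0 = D_1/(1+r)^1 + D_2/(1+r)^2 + D_3/(1+r)^3 + D_4/(1+r)^4 + D_5/(1+r)^5 + TV/(1+r)^5
    = 1693.30062 + 1780.91118 + 1873.05467 + 1969.96562 + 2071.89069 + 18301.70108 = 27690.82386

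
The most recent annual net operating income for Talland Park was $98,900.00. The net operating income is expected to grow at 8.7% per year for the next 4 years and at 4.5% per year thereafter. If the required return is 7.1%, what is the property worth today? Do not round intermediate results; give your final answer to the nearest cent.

D_1 = 107504.30000
D_2 = 116857.17410
D_3 = 127023.74825
D_4 = 138074.81434
Terminal value at year 4: TV = D_4×(1+g_2)/(r−g_2) = 144288.18099/0.026 = 5549545.42268
P_0 = D_1/(1+r)^1 + D_2/(1+r)^2 + D_3/(1+r)^3 + D_4/(1+r)^4 + TV/(1+r)^4
    = 100377.49767 + 101877.06813 + 103399.04113 + 104943.75136 + 4217931.54520 = 4628528.90349

$4628528.90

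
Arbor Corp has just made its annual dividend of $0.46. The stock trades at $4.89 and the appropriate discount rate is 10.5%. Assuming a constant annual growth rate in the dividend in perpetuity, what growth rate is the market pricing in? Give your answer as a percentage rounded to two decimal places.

P = D₀(1+g)/(r−g) ⇒ P(r−g) = D₀(1+g) ⇒ g(P+D₀) = P·r − D₀
g = (P·r − D₀)/(P + D₀) = ($4.89×0.105 − $0.46) / ($4.89 + $0.46) = 0.009991

1.00%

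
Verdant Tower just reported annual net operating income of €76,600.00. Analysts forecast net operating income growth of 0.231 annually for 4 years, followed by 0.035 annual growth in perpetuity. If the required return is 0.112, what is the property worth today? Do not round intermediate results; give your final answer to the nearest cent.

€1943916.56

D_1 = 94294.60000
D_2 = 116076.65260
D_3 = 142890.35935
D_4 = 175898.03236
Terminal value at year 4: TV = D_4×(1+g_2)/(r−g_2) = 182054.46349/0.077 = 2364343.68173
P_0 = D_1/(1+r)^1 + D_2/(1+r)^2 + D_3/(1+r)^3 + D_4/(1+r)^4 + TV/(1+r)^4
    = 84797.30216 + 93871.83359 + 103917.47046 + 115038.13502 + 1546291.81485 = 1943916.55608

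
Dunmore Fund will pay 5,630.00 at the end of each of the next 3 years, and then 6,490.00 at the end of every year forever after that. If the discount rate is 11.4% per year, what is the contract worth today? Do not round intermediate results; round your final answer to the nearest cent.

PV of 3-year annuity: 5,630.00 × [1 − (1+0.114)^−3] / 0.114 = 13662.96101
Perpetuity value at year 3: 6,490.00 / 0.114 = 56929.82456
PV of perpetuity: 56929.82456 / (1+0.114)^3 = 41179.80379
Total PV = 13662.96101 + 41179.80379 = 54842.76480

54842.76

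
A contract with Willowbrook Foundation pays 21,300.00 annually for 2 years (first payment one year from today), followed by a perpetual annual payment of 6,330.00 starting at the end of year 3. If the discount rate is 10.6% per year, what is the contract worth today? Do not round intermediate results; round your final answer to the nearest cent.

PV of 2-year annuity: 21,300.00 × [1 − (1+0.106)^−2] / 0.106 = 36671.41909
Perpetuity value at year 2: 6,330.00 / 0.106 = 59716.98113
PV of perpetuity: 59716.98113 / (1+0.106)^2 = 48818.85518
Total PV = 36671.41909 + 48818.85518 = 85490.27427

85490.27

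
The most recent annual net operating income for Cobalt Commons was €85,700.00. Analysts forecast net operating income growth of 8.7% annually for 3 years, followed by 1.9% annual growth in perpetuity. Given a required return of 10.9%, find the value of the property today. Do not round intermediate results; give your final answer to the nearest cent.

€1160739.72

D_1 = 93155.90000
D_2 = 101260.46330
D_3 = 110070.12361
Terminal value at year 3: TV = D_3×(1+g_2)/(r−g_2) = 112161.45596/0.09 = 1246238.39951
P_0 = D_1/(1+r)^1 + D_2/(1+r)^2 + D_3/(1+r)^3 + TV/(1+r)^3
    = 83999.90983 + 82333.54552 + 80700.23804 + 913706.02843 = 1160739.72182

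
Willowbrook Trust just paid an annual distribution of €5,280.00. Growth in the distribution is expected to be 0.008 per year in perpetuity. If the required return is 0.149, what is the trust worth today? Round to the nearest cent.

D₁ = D₀ × (1 + g) = €5,280.00 × 1.008 = €5,322.2400
Growing perpetuity: P = D₁ / (r − g) = €5,322.2400 / (0.149 − 0.008) = €37,746.38

€37746.38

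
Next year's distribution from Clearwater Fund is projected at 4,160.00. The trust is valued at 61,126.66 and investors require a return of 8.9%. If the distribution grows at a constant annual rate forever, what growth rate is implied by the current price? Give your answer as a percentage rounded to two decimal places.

P = D₁/(r−g) ⇒ g = r − D₁/P = 0.089 − 4,160.00/61,126.66 = 0.020945

2.09%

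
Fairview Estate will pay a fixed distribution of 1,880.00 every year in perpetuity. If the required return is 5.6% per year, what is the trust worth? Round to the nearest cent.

33571.43

Level perpetuity: PV = C / r = 1,880.00 / 0.056 = 33,571.43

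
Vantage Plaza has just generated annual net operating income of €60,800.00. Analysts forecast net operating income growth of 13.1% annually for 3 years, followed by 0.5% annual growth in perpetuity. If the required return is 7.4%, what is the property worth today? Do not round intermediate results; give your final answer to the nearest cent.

D_1 = 68764.80000
D_2 = 77772.98880
D_3 = 87961.25033
Terminal value at year 3: TV = D_3×(1+g_2)/(r−g_2) = 88401.05658/0.069 = 1281174.73311
P_0 = D_1/(1+r)^1 + D_2/(1+r)^2 + D_3/(1+r)^3 + TV/(1+r)^3
    = 64026.81564 + 67424.88686 + 71003.30265 + 1034178.53855 = 1236633.54371

€1236633.54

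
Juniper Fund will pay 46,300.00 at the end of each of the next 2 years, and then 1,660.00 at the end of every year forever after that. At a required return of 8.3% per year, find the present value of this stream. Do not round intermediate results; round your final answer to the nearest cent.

99278.70

PV of 2-year annuity: 46,300.00 × [1 − (1+0.083)^−2] / 0.083 = 82226.79213
Perpetuity value at year 2: 1,660.00 / 0.083 = 20000.00000
PV of perpetuity: 20000.00000 / (1+0.083)^2 = 17051.91199
Total PV = 82226.79213 + 17051.91199 = 99278.70412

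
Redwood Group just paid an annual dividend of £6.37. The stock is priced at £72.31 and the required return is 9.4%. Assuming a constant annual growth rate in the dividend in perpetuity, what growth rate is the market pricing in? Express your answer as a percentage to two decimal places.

0.54%

P = D₀(1+g)/(r−g) ⇒ P(r−g) = D₀(1+g) ⇒ g(P+D₀) = P·r − D₀
g = (P·r − D₀)/(P + D₀) = (£72.31×0.094 − £6.37) / (£72.31 + £6.37) = 0.005429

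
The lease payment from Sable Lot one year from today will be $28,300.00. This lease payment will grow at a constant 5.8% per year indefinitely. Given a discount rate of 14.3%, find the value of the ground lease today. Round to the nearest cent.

Growing perpetuity: P = D₁ / (r − g) = $28,300.0000 / (0.143 − 0.058) = $332,941.18

$332941.18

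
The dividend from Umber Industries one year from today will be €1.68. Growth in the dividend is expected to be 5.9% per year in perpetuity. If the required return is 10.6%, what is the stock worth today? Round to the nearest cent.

Growing perpetuity: P = D₁ / (r − g) = €1.6800 / (0.106 − 0.059) = €35.74

€35.74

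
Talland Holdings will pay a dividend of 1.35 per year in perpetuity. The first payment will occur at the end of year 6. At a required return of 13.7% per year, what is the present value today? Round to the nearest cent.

Value at end of year 5: C / r = 1.35 / 0.137 = 9.8540
Discount to today: PV = 9.8540 / (1 + 0.137)^5 = 9.8540 / 1.900213 = 5.19

5.19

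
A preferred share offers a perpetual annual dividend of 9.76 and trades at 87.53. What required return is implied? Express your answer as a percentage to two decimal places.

P = C/r ⇒ r = C/P = 9.76/87.53 = 0.111505

11.15%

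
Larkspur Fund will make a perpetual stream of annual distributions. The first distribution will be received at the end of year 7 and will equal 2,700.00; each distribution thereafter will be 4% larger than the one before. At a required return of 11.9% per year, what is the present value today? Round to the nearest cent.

17408.29

Value at end of year 6: C₁ / (r − g) = 2,700.00 / (0.119 − 0.04) = 34,177.2152
Discount to today: PV = 34,177.2152 / (1 + 0.119)^6 = 34,177.2152 / 1.963272 = 17,408.29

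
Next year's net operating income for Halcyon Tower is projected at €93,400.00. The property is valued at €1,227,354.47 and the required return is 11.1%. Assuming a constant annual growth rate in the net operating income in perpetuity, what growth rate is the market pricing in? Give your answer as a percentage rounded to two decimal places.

P = D₁/(r−g) ⇒ g = r − D₁/P = 0.111 − €93,400.00/€1,227,354.47 = 0.034901

3.49%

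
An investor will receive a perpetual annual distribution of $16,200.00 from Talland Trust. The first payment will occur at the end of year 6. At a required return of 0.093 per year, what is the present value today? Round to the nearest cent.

Value at end of year 5: C / r = $16,200.00 / 0.093 = $174,193.5484
Discount to today: PV = $174,193.5484 / (1 + 0.093)^5 = $174,193.5484 / 1.559915 = $111,668.65

$111668.65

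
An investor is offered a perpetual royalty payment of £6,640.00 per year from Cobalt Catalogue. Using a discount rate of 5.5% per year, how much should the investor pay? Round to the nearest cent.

£120727.27

Level perpetuity: PV = C / r = £6,640.00 / 0.055 = £120,727.27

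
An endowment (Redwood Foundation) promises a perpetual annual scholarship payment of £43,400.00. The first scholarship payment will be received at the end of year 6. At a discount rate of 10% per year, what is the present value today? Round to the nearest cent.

£269479.85

Value at end of year 5: C / r = £43,400.00 / 0.1 = £434,000.0000
Discount to today: PV = £434,000.0000 / (1 + 0.1)^5 = £434,000.0000 / 1.610510 = £269,479.85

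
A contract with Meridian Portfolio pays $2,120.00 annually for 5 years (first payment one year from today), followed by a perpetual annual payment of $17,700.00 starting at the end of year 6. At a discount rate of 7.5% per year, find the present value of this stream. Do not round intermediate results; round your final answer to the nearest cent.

PV of 5-year annuity: $2,120.00 × [1 − (1+0.075)^−5] / 0.075 = 8577.27599
Perpetuity value at year 5: $17,700.00 / 0.075 = 236000.00000
PV of perpetuity: 236000.00000 / (1+0.075)^5 = 164387.83723
Total PV = 8577.27599 + 164387.83723 = 172965.11323

$172965.11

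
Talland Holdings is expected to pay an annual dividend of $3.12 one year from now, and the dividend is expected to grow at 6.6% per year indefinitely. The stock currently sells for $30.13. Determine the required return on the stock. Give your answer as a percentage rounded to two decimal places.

16.96%

P = D₁/(r − g) ⇒ r = D₁/P + g = $3.1200/$30.13 + 0.066 = 0.103551 + 0.066 = 0.169551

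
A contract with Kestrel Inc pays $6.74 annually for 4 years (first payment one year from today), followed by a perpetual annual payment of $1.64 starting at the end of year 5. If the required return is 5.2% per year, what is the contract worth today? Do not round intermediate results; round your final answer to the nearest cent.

PV of 4-year annuity: $6.74 × [1 − (1+0.052)^−4] / 0.052 = 23.78909
Perpetuity value at year 4: $1.64 / 0.052 = 31.53846
PV of perpetuity: 31.53846 / (1+0.052)^4 = 25.75002
Total PV = 23.78909 + 25.75002 = 49.53911

$49.54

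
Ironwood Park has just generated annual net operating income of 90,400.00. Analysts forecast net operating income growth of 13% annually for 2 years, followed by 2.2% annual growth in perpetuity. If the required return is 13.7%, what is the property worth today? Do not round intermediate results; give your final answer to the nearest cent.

972652.98

D_1 = 102152.00000
D_2 = 115431.76000
Terminal value at year 2: TV = D_2×(1+g_2)/(r−g_2) = 117971.25872/0.115 = 1025837.03235
P_0 = D_1/(1+r)^1 + D_2/(1+r)^2 + TV/(1+r)^2
    = 89843.44767 + 89290.32178 + 793519.20749 = 972652.97694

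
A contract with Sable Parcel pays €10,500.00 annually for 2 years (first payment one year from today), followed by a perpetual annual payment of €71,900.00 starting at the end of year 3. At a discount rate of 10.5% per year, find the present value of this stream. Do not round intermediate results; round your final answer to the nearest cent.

PV of 2-year annuity: €10,500.00 × [1 − (1+0.105)^−2] / 0.105 = 18101.59497
Perpetuity value at year 2: €71,900.00 / 0.105 = 684761.90476
PV of perpetuity: 684761.90476 / (1+0.105)^2 = 560809.07824
Total PV = 18101.59497 + 560809.07824 = 578910.67321

€578910.67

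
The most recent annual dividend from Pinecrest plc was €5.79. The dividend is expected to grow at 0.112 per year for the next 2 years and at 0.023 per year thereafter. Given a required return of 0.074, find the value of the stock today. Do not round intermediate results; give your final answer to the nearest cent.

€136.71

D_1 = 6.43848
D_2 = 7.15959
Terminal value at year 2: TV = D_2×(1+g_2)/(r−g_2) = 7.32426/0.051 = 143.61295
P_0 = D_1/(1+r)^1 + D_2/(1+r)^2 + TV/(1+r)^2
    = 5.99486 + 6.20697 + 124.50450 = 136.70632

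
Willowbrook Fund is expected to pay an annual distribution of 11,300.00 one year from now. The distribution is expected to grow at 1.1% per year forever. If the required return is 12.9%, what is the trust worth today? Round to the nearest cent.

95762.71

Growing perpetuity: P = D₁ / (r − g) = 11,300.0000 / (0.129 − 0.011) = 95,762.71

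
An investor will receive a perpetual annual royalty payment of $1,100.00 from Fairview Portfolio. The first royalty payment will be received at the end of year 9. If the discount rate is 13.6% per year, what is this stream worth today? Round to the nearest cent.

Value at end of year 8: C / r = $1,100.00 / 0.136 = $8,088.2353
Discount to today: PV = $8,088.2353 / (1 + 0.136)^8 = $8,088.2353 / 2.773490 = $2,916.27

$2916.27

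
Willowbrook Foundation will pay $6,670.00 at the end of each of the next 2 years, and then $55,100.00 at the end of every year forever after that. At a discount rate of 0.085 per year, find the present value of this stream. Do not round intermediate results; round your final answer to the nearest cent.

$562460.23

PV of 2-year annuity: $6,670.00 × [1 − (1+0.085)^−2] / 0.085 = 11813.33220
Perpetuity value at year 2: $55,100.00 / 0.085 = 648235.29412
PV of perpetuity: 648235.29412 / (1+0.085)^2 = 550646.89768
Total PV = 11813.33220 + 550646.89768 = 562460.22988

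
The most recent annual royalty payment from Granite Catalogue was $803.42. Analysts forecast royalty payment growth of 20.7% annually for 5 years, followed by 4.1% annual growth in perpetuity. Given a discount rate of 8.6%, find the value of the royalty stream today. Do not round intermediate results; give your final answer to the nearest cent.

D_1 = 969.72794
D_2 = 1170.46162
D_3 = 1412.74718
D_4 = 1705.18585
D_5 = 2058.15932
Terminal value at year 5: TV = D_5×(1+g_2)/(r−g_2) = 2142.54385/0.045 = 47612.08551
P_0 = D_1/(1+r)^1 + D_2/(1+r)^2 + D_3/(1+r)^3 + D_4/(1+r)^4 + D_5/(1+r)^5 + TV/(1+r)^5
    = 892.93549 + 992.42462 + 1102.99863 + 1225.89258 + 1362.47914 + 31518.68418 = 37095.41465

$37095.41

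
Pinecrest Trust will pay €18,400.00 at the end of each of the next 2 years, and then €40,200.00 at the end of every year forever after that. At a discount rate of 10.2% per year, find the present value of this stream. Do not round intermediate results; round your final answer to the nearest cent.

PV of 2-year annuity: €18,400.00 × [1 − (1+0.102)^−2] / 0.102 = 31848.37995
Perpetuity value at year 2: €40,200.00 / 0.102 = 394117.64706
PV of perpetuity: 394117.64706 / (1+0.102)^2 = 324535.86044
Total PV = 31848.37995 + 324535.86044 = 356384.24038

€356384.24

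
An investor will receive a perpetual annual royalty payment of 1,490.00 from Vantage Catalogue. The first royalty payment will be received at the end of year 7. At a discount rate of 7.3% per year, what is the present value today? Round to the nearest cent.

Value at end of year 6: C / r = 1,490.00 / 0.073 = 20,410.9589
Discount to today: PV = 20,410.9589 / (1 + 0.073)^6 = 20,410.9589 / 1.526154 = 13,374.12

13374.12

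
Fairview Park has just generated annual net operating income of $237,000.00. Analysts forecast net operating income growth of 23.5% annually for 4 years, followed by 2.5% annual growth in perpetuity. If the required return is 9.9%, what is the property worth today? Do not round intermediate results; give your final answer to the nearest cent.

D_1 = 292695.00000
D_2 = 361478.32500
D_3 = 446425.73137
D_4 = 551335.77825
Terminal value at year 4: TV = D_4×(1+g_2)/(r−g_2) = 565119.17270/0.074 = 7636745.57709
P_0 = D_1/(1+r)^1 + D_2/(1+r)^2 + D_3/(1+r)^3 + D_4/(1+r)^4 + TV/(1+r)^4
    = 266328.48044 + 299286.32697 + 336322.66952 + 377942.21735 + 5235010.44296 = 6514890.13724

$6514890.14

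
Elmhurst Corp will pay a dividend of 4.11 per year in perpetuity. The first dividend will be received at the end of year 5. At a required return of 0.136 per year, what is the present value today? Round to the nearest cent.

18.15

Value at end of year 4: C / r = 4.11 / 0.136 = 30.2206
Discount to today: PV = 30.2206 / (1 + 0.136)^4 = 30.2206 / 1.665380 = 18.15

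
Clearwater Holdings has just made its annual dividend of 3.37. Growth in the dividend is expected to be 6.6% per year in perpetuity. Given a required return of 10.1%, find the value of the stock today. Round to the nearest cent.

102.64

D₁ = D₀ × (1 + g) = 3.37 × 1.066 = 3.5924
Growing perpetuity: P = D₁ / (r − g) = 3.5924 / (0.101 − 0.066) = 102.64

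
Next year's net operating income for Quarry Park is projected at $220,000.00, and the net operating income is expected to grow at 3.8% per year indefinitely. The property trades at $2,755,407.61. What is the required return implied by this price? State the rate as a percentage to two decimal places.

11.78%

P = D₁/(r − g) ⇒ r = D₁/P + g = $220,000.0000/$2,755,407.61 + 0.038 = 0.079843 + 0.038 = 0.117843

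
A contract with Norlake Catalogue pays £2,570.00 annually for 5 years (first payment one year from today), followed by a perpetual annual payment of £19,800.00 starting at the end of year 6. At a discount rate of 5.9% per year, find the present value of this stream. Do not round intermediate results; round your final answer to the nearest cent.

PV of 5-year annuity: £2,570.00 × [1 − (1+0.059)^−5] / 0.059 = 10855.28912
Perpetuity value at year 5: £19,800.00 / 0.059 = 335593.22034
PV of perpetuity: 335593.22034 / (1+0.059)^5 = 251961.03176
Total PV = 10855.28912 + 251961.03176 = 262816.32088

£262816.32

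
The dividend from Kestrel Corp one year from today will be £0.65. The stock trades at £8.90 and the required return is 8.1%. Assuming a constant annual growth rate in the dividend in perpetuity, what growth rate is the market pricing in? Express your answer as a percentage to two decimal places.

0.80%

P = D₁/(r−g) ⇒ g = r − D₁/P = 0.081 − £0.65/£8.90 = 0.007966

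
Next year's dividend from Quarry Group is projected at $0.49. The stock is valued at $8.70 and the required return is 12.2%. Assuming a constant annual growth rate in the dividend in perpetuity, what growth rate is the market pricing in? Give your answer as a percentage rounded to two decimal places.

6.57%

P = D₁/(r−g) ⇒ g = r − D₁/P = 0.122 − $0.49/$8.70 = 0.065678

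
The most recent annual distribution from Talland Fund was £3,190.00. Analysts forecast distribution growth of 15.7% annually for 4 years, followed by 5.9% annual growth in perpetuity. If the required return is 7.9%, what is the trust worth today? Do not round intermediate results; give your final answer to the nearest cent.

D_1 = 3690.83000
D_2 = 4270.29031
D_3 = 4940.72589
D_4 = 5716.41985
Terminal value at year 4: TV = D_4×(1+g_2)/(r−g_2) = 6053.68862/0.02 = 302684.43123
P_0 = D_1/(1+r)^1 + D_2/(1+r)^2 + D_3/(1+r)^3 + D_4/(1+r)^4 + TV/(1+r)^4
    = 3420.60241 + 3667.87487 + 3933.02245 + 4217.33733 + 223308.01164 = 238546.84871

£238546.85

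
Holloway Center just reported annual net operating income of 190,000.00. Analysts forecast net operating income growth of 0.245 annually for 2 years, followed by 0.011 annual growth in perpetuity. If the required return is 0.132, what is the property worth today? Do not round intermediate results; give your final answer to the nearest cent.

2359075.58

D_1 = 236550.00000
D_2 = 294504.75000
Terminal value at year 2: TV = D_2×(1+g_2)/(r−g_2) = 297744.30225/0.121 = 2460696.71281
P_0 = D_1/(1+r)^1 + D_2/(1+r)^2 + TV/(1+r)^2
    = 208966.43110 + 229826.15434 + 1920282.99205 = 2359075.57749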